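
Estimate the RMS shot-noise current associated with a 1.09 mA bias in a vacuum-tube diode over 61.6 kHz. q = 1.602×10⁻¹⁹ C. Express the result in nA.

I_n = √(2qI·B)
2qI·B = 2 × 1.602×10⁻¹⁹ × 1.09×10⁻³ × 6.16×10⁴ = 2.15×10⁻¹⁷ A²
I_n = √(2.15×10⁻¹⁷) = 4.64×10⁻⁹ A = 4.64 nA

4.64 nA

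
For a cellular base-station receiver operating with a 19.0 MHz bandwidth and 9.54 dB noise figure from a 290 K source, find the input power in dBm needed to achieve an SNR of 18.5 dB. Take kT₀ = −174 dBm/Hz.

Sensitivity = −174 + 10 log₁₀(B) + NF + SNR_min
= −174 + 72.79 + 9.54 + 18.5
= −73.17 dBm → −73.2 dBm

−73.2 dBm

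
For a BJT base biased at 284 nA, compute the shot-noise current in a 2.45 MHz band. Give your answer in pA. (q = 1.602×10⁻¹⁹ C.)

I_n = √(2qI·B)
2qI·B = 2 × 1.602×10⁻¹⁹ × 2.84×10⁻⁷ × 2.45×10⁶ = 2.23×10⁻¹⁹ A²
I_n = √(2.23×10⁻¹⁹) = 4.72×10⁻¹⁰ A = 472 pA

472 pA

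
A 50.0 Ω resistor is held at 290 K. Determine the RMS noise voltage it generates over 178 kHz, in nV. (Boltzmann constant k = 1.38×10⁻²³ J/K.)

V_n = √(4kTRB)
4kTRB = 4 × 1.38×10⁻²³ × 290 × 5.00×10¹ × 1.78×10⁵ = 1.42×10⁻¹³ V²
V_n = √(1.42×10⁻¹³) = 3.77×10⁻⁷ V = 377 nV

377 nV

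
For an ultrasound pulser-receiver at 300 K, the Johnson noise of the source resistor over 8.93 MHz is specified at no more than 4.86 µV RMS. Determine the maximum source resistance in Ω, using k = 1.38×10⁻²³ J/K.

Johnson–Nyquist: V_n = √(4kTRB) ⇒ R = V_n² / (4kTB)
4kTB = 4 × 1.38×10⁻²³ × 300 × 8.93×10⁶ = 1.48×10⁻¹³
R = (4.86×10⁻⁶)² / 1.48×10⁻¹³ = 1.60×10² Ω = 160 Ω

160 Ω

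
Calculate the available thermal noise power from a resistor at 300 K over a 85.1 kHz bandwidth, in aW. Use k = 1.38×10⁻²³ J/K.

P_n = kTB = 1.38×10⁻²³ × 300 × 8.51×10⁴ = 3.52×10⁻¹⁶ W = 352 aW

352 aW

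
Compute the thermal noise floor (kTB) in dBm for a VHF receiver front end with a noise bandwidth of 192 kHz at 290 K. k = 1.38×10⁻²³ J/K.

P_n = kTB = 1.38×10⁻²³ × 290 × 1.92×10⁵ = 7.68×10⁻¹⁶ W
In dBm: 10 log₁₀(7.68×10⁻¹⁶ / 10⁻³) = −121.1 dBm

−121.1 dBm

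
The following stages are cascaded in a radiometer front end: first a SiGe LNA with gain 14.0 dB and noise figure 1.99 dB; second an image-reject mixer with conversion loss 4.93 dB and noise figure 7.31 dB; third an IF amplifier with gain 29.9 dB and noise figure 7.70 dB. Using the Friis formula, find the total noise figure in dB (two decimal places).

3.73 dB

Convert to linear (a loss of L dB is a gain of −L dB): F_i = 10^(NF_i/10), G_i = 10^(G_i,dB/10)
  Stage 1: F_1 = 10^(1.99/10) = 1.581, G_1 = 10^(14.0/10) = 25.12
  Stage 2: F_2 = 10^(7.31/10) = 5.383, G_2 = 10^(−4.93/10) = 0.3214
  Stage 3: F_3 = 10^(7.70/10) = 5.888, G_3 = 10^(29.9/10) = 977.2
Friis cascade:
  F = 1.581 + (5.383 − 1)/25.12 + (5.888 − 1)/8.072 = 2.361
NF = 10 log₁₀(2.361) = 3.73 dB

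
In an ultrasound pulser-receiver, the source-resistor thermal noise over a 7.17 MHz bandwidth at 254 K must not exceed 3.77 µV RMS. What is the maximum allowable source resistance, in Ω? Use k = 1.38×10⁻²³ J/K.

141 Ω

Johnson–Nyquist: V_n = √(4kTRB) ⇒ R = V_n² / (4kTB)
4kTB = 4 × 1.38×10⁻²³ × 254 × 7.17×10⁶ = 1.01×10⁻¹³
R = (3.77×10⁻⁶)² / 1.01×10⁻¹³ = 1.41×10² Ω = 141 Ω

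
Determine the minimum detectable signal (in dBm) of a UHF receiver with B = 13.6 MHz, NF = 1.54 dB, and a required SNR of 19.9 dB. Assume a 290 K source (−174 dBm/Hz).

Sensitivity = −174 + 10 log₁₀(B) + NF + SNR_min
= −174 + 71.34 + 1.54 + 19.9
= −81.22 dBm → −81.2 dBm

−81.2 dBm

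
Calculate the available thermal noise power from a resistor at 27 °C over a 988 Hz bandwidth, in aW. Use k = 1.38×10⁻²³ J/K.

T = 27 °C + 273.15 = 300.15 K
P_n = kTB = 1.38×10⁻²³ × 300.15 × 9.88×10² = 4.09×10⁻¹⁸ W = 4.09 aW

4.09 aW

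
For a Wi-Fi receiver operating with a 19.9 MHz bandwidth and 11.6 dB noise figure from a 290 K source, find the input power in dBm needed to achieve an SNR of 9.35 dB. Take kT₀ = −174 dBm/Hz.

Sensitivity = −174 + 10 log₁₀(B) + NF + SNR_min
= −174 + 72.99 + 11.6 + 9.35
= −80.06 dBm → −80.1 dBm

−80.1 dBm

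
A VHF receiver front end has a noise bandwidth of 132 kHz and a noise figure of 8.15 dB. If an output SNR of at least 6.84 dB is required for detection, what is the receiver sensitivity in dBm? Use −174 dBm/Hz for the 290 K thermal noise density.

−107.8 dBm

Sensitivity = −174 + 10 log₁₀(B) + NF + SNR_min
= −174 + 51.21 + 8.15 + 6.84
= −107.80 dBm → −107.8 dBm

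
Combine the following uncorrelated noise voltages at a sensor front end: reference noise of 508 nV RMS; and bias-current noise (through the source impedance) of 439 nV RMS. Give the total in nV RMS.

Uncorrelated sources add in power (mean-square): V_tot = √(ΣV_i²)
V_tot = √[(5.08×10⁻⁷)² + (4.39×10⁻⁷)²] = 6.71×10⁻⁷ V = 671 nV

671 nV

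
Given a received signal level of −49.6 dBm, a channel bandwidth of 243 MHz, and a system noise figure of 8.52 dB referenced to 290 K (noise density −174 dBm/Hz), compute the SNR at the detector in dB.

Noise floor: N = −174 + 10 log₁₀(B) + NF
10 log₁₀(2.43×10⁸) = 83.86 dB
N = −174 + 83.86 + 8.52 = −81.62 dBm
SNR = P_sig − N = −49.6 − (−81.62) = 32.02 dB → 32.0 dB

32.0 dB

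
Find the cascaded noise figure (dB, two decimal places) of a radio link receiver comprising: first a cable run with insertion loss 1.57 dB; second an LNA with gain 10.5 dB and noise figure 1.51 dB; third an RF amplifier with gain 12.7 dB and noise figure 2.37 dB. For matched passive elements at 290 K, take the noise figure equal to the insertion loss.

3.27 dB

Convert to linear (a loss of L dB is a gain of −L dB): F_i = 10^(NF_i/10), G_i = 10^(G_i,dB/10)
  Stage 1: F_1 = 10^(1.57/10) = 1.435, G_1 = 10^(−1.57/10) = 0.6966
  Stage 2: F_2 = 10^(1.51/10) = 1.416, G_2 = 10^(10.5/10) = 11.22
  Stage 3: F_3 = 10^(2.37/10) = 1.726, G_3 = 10^(12.7/10) = 18.62
Friis cascade:
  F = 1.435 + (1.416 − 1)/0.6966 + (1.726 − 1)/7.816 = 2.125
NF = 10 log₁₀(2.125) = 3.27 dB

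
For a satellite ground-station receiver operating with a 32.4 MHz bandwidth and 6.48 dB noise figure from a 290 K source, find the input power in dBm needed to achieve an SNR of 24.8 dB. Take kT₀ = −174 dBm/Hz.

Sensitivity = −174 + 10 log₁₀(B) + NF + SNR_min
= −174 + 75.11 + 6.48 + 24.8
= −67.61 dBm → −67.6 dBm

−67.6 dBm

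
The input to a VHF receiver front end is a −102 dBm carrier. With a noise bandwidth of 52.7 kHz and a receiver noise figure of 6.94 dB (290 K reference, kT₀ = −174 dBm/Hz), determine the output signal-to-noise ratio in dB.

17.8 dB

Noise floor: N = −174 + 10 log₁₀(B) + NF
10 log₁₀(5.27×10⁴) = 47.22 dB
N = −174 + 47.22 + 6.94 = −119.84 dBm
SNR = P_sig − N = −102 − (−119.84) = 17.84 dB → 17.8 dB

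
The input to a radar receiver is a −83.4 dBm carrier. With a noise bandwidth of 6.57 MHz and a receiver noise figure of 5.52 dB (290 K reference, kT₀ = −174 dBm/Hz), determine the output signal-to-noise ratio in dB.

Noise floor: N = −174 + 10 log₁₀(B) + NF
10 log₁₀(6.57×10⁶) = 68.18 dB
N = −174 + 68.18 + 5.52 = −100.30 dBm
SNR = P_sig − N = −83.4 − (−100.30) = 16.90 dB → 16.9 dB

16.9 dB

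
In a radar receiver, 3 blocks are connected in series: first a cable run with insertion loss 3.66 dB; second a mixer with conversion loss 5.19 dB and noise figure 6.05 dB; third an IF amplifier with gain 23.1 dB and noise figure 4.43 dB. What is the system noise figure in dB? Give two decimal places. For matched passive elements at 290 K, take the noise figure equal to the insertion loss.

Convert to linear (a loss of L dB is a gain of −L dB): F_i = 10^(NF_i/10), G_i = 10^(G_i,dB/10)
  Stage 1: F_1 = 10^(3.66/10) = 2.323, G_1 = 10^(−3.66/10) = 0.4305
  Stage 2: F_2 = 10^(6.05/10) = 4.027, G_2 = 10^(−5.19/10) = 0.3027
  Stage 3: F_3 = 10^(4.43/10) = 2.773, G_3 = 10^(23.1/10) = 204.2
Friis cascade:
  F = 2.323 + (4.027 − 1)/0.4305 + (2.773 − 1)/0.1303 = 22.96
NF = 10 log₁₀(22.96) = 13.61 dB

13.61 dB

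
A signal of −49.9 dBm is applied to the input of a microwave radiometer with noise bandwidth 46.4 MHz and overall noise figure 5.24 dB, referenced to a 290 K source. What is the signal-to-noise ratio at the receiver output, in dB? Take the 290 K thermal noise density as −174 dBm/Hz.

42.2 dB

Noise floor: N = −174 + 10 log₁₀(B) + NF
10 log₁₀(4.64×10⁷) = 76.67 dB
N = −174 + 76.67 + 5.24 = −92.09 dBm
SNR = P_sig − N = −49.9 − (−92.09) = 42.19 dB → 42.2 dB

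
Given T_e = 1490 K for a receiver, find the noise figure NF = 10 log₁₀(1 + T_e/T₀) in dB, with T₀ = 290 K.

7.88 dB

F = 1 + T_e/T₀ = 1 + 1490/290 = 6.13793
NF = 10 log₁₀(6.13793) = 7.88 dB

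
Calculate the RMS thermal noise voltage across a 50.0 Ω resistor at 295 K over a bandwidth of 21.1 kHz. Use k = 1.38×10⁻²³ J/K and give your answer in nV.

V_n = √(4kTRB)
4kTRB = 4 × 1.38×10⁻²³ × 295 × 5.00×10¹ × 2.11×10⁴ = 1.72×10⁻¹⁴ V²
V_n = √(1.72×10⁻¹⁴) = 1.31×10⁻⁷ V = 131 nV

131 nV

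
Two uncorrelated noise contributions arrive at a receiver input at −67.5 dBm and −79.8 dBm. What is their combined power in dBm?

Convert to linear, add, convert back:
P₁ = 1.78×10⁻¹⁰ W, P₂ = 1.05×10⁻¹¹ W
P_tot = 1.88×10⁻¹⁰ W → 10 log₁₀(P_tot / 10⁻³) = −67.3 dBm

−67.3 dBm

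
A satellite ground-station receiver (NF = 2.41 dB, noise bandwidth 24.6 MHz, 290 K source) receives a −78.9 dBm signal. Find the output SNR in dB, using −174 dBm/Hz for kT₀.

18.8 dB

Noise floor: N = −174 + 10 log₁₀(B) + NF
10 log₁₀(2.46×10⁷) = 73.91 dB
N = −174 + 73.91 + 2.41 = −97.68 dBm
SNR = P_sig − N = −78.9 − (−97.68) = 18.78 dB → 18.8 dB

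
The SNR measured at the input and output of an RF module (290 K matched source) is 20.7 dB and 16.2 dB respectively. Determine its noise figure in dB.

4.5 dB

NF (dB) = SNR_in(dB) − SNR_out(dB) when the source is at T₀
NF = 20.7 − 16.2 = 4.5 dB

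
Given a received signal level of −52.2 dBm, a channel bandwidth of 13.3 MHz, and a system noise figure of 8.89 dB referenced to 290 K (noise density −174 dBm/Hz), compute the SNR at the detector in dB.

41.7 dB

Noise floor: N = −174 + 10 log₁₀(B) + NF
10 log₁₀(1.33×10⁷) = 71.24 dB
N = −174 + 71.24 + 8.89 = −93.87 dBm
SNR = P_sig − N = −52.2 − (−93.87) = 41.67 dB → 41.7 dB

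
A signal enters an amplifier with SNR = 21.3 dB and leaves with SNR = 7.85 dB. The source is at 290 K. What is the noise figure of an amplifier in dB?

13.45 dB

NF (dB) = SNR_in(dB) − SNR_out(dB) when the source is at T₀
NF = 21.3 − 7.85 = 13.45 dB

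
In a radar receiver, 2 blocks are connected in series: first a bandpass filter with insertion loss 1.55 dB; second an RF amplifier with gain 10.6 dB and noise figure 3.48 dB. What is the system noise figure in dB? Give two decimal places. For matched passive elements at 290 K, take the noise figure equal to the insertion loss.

5.03 dB

Convert to linear (a loss of L dB is a gain of −L dB): F_i = 10^(NF_i/10), G_i = 10^(G_i,dB/10)
  Stage 1: F_1 = 10^(1.55/10) = 1.429, G_1 = 10^(−1.55/10) = 0.6998
  Stage 2: F_2 = 10^(3.48/10) = 2.228, G_2 = 10^(10.6/10) = 11.48
Friis cascade:
  F = 1.429 + (2.228 − 1)/0.6998 = 3.184
NF = 10 log₁₀(3.184) = 5.03 dB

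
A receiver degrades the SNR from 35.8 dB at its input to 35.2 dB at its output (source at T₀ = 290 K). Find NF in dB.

NF (dB) = SNR_in(dB) − SNR_out(dB) when the source is at T₀
NF = 35.8 − 35.2 = 0.6 dB

0.6 dB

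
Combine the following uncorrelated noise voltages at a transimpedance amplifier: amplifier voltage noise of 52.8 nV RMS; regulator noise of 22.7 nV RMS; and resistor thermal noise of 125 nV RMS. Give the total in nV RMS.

Uncorrelated sources add in power (mean-square): V_tot = √(ΣV_i²)
V_tot = √[(5.28×10⁻⁸)² + (2.27×10⁻⁸)² + (1.25×10⁻⁷)²] = 1.38×10⁻⁷ V = 138 nV

138 nV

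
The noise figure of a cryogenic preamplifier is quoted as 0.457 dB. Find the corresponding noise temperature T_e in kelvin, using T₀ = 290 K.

F = 10^(0.457/10) = 1.11096
T_e = (F − 1)·T₀ = (1.11096 − 1) × 290 = 32.2 K

32.2 K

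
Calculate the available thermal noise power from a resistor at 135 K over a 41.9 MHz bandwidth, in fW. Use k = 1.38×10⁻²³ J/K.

P_n = kTB = 1.38×10⁻²³ × 135 × 4.19×10⁷ = 7.81×10⁻¹⁴ W = 78.1 fW

78.1 fW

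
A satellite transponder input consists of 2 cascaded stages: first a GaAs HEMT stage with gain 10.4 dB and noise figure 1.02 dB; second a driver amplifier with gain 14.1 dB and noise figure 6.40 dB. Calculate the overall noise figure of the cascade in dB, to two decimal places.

Convert to linear (a loss of L dB is a gain of −L dB): F_i = 10^(NF_i/10), G_i = 10^(G_i,dB/10)
  Stage 1: F_1 = 10^(1.02/10) = 1.265, G_1 = 10^(10.4/10) = 10.96
  Stage 2: F_2 = 10^(6.40/10) = 4.365, G_2 = 10^(14.1/10) = 25.70
Friis cascade:
  F = 1.265 + (4.365 − 1)/10.96 = 1.572
NF = 10 log₁₀(1.572) = 1.96 dB

1.96 dB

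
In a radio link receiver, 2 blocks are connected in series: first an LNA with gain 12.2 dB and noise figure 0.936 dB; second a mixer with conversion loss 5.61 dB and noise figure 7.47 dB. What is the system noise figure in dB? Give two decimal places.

Convert to linear (a loss of L dB is a gain of −L dB): F_i = 10^(NF_i/10), G_i = 10^(G_i,dB/10)
  Stage 1: F_1 = 10^(0.936/10) = 1.241, G_1 = 10^(12.2/10) = 16.60
  Stage 2: F_2 = 10^(7.47/10) = 5.585, G_2 = 10^(−5.61/10) = 0.2748
Friis cascade:
  F = 1.241 + (5.585 − 1)/16.60 = 1.517
NF = 10 log₁₀(1.517) = 1.81 dB

1.81 dB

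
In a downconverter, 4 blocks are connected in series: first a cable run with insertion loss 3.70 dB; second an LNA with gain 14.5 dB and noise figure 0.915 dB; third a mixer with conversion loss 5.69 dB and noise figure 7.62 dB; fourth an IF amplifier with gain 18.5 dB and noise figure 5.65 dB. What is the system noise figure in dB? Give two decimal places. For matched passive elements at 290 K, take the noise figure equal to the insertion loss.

6.14 dB

Convert to linear (a loss of L dB is a gain of −L dB): F_i = 10^(NF_i/10), G_i = 10^(G_i,dB/10)
  Stage 1: F_1 = 10^(3.70/10) = 2.344, G_1 = 10^(−3.70/10) = 0.4266
  Stage 2: F_2 = 10^(0.915/10) = 1.235, G_2 = 10^(14.5/10) = 28.18
  Stage 3: F_3 = 10^(7.62/10) = 5.781, G_3 = 10^(−5.69/10) = 0.2698
  Stage 4: F_4 = 10^(5.65/10) = 3.673, G_4 = 10^(18.5/10) = 70.79
Friis cascade:
  F = 2.344 + (1.235 − 1)/0.4266 + (5.781 − 1)/12.02 + (3.673 − 1)/3.243 = 4.116
NF = 10 log₁₀(4.116) = 6.14 dB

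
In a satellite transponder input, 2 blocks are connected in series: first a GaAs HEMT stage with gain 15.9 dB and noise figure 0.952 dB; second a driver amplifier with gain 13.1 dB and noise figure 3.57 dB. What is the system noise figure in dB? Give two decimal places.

1.06 dB

Convert to linear (a loss of L dB is a gain of −L dB): F_i = 10^(NF_i/10), G_i = 10^(G_i,dB/10)
  Stage 1: F_1 = 10^(0.952/10) = 1.245, G_1 = 10^(15.9/10) = 38.90
  Stage 2: F_2 = 10^(3.57/10) = 2.275, G_2 = 10^(13.1/10) = 20.42
Friis cascade:
  F = 1.245 + (2.275 − 1)/38.90 = 1.278
NF = 10 log₁₀(1.278) = 1.06 dB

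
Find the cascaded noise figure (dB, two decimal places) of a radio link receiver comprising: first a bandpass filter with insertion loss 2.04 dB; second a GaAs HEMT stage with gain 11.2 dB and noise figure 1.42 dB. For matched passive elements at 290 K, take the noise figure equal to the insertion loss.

Convert to linear (a loss of L dB is a gain of −L dB): F_i = 10^(NF_i/10), G_i = 10^(G_i,dB/10)
  Stage 1: F_1 = 10^(2.04/10) = 1.600, G_1 = 10^(−2.04/10) = 0.6252
  Stage 2: F_2 = 10^(1.42/10) = 1.387, G_2 = 10^(11.2/10) = 13.18
Friis cascade:
  F = 1.600 + (1.387 − 1)/0.6252 = 2.218
NF = 10 log₁₀(2.218) = 3.46 dB

3.46 dB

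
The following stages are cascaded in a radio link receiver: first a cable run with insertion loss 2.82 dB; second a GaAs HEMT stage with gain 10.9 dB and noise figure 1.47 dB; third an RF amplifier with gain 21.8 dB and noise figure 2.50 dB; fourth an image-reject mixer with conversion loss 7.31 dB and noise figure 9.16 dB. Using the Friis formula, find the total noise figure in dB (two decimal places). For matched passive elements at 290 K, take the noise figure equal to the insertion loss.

4.49 dB

Convert to linear (a loss of L dB is a gain of −L dB): F_i = 10^(NF_i/10), G_i = 10^(G_i,dB/10)
  Stage 1: F_1 = 10^(2.82/10) = 1.914, G_1 = 10^(−2.82/10) = 0.5224
  Stage 2: F_2 = 10^(1.47/10) = 1.403, G_2 = 10^(10.9/10) = 12.30
  Stage 3: F_3 = 10^(2.50/10) = 1.778, G_3 = 10^(21.8/10) = 151.4
  Stage 4: F_4 = 10^(9.16/10) = 8.241, G_4 = 10^(−7.31/10) = 0.1858
Friis cascade:
  F = 1.914 + (1.403 − 1)/0.5224 + (1.778 − 1)/6.427 + (8.241 − 1)/972.7 = 2.814
NF = 10 log₁₀(2.814) = 4.49 dB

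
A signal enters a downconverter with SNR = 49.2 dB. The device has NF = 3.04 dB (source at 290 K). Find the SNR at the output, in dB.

46.16 dB

By definition F = SNR_in/SNR_out, so in dB: SNR_out = SNR_in − NF
SNR_out = 49.2 − 3.04 = 46.16 dB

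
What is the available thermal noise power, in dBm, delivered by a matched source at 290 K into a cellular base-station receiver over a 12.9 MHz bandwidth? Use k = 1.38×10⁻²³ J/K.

−102.9 dBm

P_n = kTB = 1.38×10⁻²³ × 290 × 1.29×10⁷ = 5.16×10⁻¹⁴ W
In dBm: 10 log₁₀(5.16×10⁻¹⁴ / 10⁻³) = −102.9 dBm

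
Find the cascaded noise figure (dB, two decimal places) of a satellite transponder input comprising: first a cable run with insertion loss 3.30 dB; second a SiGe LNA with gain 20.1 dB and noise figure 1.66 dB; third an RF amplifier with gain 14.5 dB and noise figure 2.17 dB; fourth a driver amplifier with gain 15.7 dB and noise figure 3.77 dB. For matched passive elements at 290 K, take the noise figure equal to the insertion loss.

Convert to linear (a loss of L dB is a gain of −L dB): F_i = 10^(NF_i/10), G_i = 10^(G_i,dB/10)
  Stage 1: F_1 = 10^(3.30/10) = 2.138, G_1 = 10^(−3.30/10) = 0.4677
  Stage 2: F_2 = 10^(1.66/10) = 1.466, G_2 = 10^(20.1/10) = 102.3
  Stage 3: F_3 = 10^(2.17/10) = 1.648, G_3 = 10^(14.5/10) = 28.18
  Stage 4: F_4 = 10^(3.77/10) = 2.382, G_4 = 10^(15.7/10) = 37.15
Friis cascade:
  F = 2.138 + (1.466 − 1)/0.4677 + (1.648 − 1)/47.86 + (2.382 − 1)/1349 = 3.148
NF = 10 log₁₀(3.148) = 4.98 dB

4.98 dB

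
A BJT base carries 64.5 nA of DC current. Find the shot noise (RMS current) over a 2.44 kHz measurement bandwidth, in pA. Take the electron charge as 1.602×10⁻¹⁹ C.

7.10 pA

I_n = √(2qI·B)
2qI·B = 2 × 1.602×10⁻¹⁹ × 6.45×10⁻⁸ × 2.44×10³ = 5.04×10⁻²³ A²
I_n = √(5.04×10⁻²³) = 7.10×10⁻¹² A = 7.10 pA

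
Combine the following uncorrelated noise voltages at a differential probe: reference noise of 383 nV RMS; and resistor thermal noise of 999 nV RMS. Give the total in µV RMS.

1.07 µV

Uncorrelated sources add in power (mean-square): V_tot = √(ΣV_i²)
V_tot = √[(3.83×10⁻⁷)² + (9.99×10⁻⁷)²] = 1.07×10⁻⁶ V = 1.07 µV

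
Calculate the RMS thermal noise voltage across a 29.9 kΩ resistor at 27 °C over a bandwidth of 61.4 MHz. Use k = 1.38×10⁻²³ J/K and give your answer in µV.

T = 27 °C + 273.15 = 300.15 K
V_n = √(4kTRB)
4kTRB = 4 × 1.38×10⁻²³ × 300.15 × 2.99×10⁴ × 6.14×10⁷ = 3.04×10⁻⁸ V²
V_n = √(3.04×10⁻⁸) = 1.74×10⁻⁴ V = 174 µV

174 µV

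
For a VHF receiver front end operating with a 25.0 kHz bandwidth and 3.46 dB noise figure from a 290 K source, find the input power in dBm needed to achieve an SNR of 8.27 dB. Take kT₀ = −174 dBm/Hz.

Sensitivity = −174 + 10 log₁₀(B) + NF + SNR_min
= −174 + 43.98 + 3.46 + 8.27
= −118.29 dBm → −118.3 dBm

−118.3 dBm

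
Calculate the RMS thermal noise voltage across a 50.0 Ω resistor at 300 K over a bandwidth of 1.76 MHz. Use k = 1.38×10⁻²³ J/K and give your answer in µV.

1.21 µV

V_n = √(4kTRB)
4kTRB = 4 × 1.38×10⁻²³ × 300 × 5.00×10¹ × 1.76×10⁶ = 1.46×10⁻¹² V²
V_n = √(1.46×10⁻¹²) = 1.21×10⁻⁶ V = 1.21 µV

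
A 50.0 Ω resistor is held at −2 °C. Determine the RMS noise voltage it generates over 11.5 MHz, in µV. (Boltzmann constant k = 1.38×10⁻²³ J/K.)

2.93 µV

T = −2 °C + 273.15 = 271.15 K
V_n = √(4kTRB)
4kTRB = 4 × 1.38×10⁻²³ × 271.15 × 5.00×10¹ × 1.15×10⁷ = 8.61×10⁻¹² V²
V_n = √(8.61×10⁻¹²) = 2.93×10⁻⁶ V = 2.93 µV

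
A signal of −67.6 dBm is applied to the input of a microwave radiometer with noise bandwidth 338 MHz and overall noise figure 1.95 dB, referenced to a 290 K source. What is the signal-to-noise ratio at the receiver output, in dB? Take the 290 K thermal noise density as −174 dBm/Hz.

Noise floor: N = −174 + 10 log₁₀(B) + NF
10 log₁₀(3.38×10⁸) = 85.29 dB
N = −174 + 85.29 + 1.95 = −86.76 dBm
SNR = P_sig − N = −67.6 − (−86.76) = 19.16 dB → 19.2 dB

19.2 dB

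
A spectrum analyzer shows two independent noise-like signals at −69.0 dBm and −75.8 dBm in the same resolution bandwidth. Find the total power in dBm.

Convert to linear, add, convert back:
P₁ = 1.26×10⁻¹⁰ W, P₂ = 2.63×10⁻¹¹ W
P_tot = 1.52×10⁻¹⁰ W → 10 log₁₀(P_tot / 10⁻³) = −68.2 dBm

−68.2 dBm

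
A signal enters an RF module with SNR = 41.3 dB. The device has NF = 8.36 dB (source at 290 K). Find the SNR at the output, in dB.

By definition F = SNR_in/SNR_out, so in dB: SNR_out = SNR_in − NF
SNR_out = 41.3 − 8.36 = 32.94 dB

32.94 dB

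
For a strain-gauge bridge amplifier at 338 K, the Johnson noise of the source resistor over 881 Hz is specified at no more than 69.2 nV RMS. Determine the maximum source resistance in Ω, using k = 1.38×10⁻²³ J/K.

Johnson–Nyquist: V_n = √(4kTRB) ⇒ R = V_n² / (4kTB)
4kTB = 4 × 1.38×10⁻²³ × 338 × 8.81×10² = 1.64×10⁻¹⁷
R = (6.92×10⁻⁸)² / 1.64×10⁻¹⁷ = 2.91×10² Ω = 291 Ω

291 Ω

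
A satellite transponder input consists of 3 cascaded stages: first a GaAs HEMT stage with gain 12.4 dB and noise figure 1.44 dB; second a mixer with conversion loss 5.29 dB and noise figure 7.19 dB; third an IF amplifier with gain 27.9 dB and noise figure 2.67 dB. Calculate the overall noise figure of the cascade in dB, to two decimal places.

Convert to linear (a loss of L dB is a gain of −L dB): F_i = 10^(NF_i/10), G_i = 10^(G_i,dB/10)
  Stage 1: F_1 = 10^(1.44/10) = 1.393, G_1 = 10^(12.4/10) = 17.38
  Stage 2: F_2 = 10^(7.19/10) = 5.236, G_2 = 10^(−5.29/10) = 0.2958
  Stage 3: F_3 = 10^(2.67/10) = 1.849, G_3 = 10^(27.9/10) = 616.6
Friis cascade:
  F = 1.393 + (5.236 − 1)/17.38 + (1.849 − 1)/5.140 = 1.802
NF = 10 log₁₀(1.802) = 2.56 dB

2.56 dB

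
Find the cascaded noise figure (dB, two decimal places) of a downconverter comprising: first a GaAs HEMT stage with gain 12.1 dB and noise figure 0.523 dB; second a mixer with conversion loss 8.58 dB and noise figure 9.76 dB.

Convert to linear (a loss of L dB is a gain of −L dB): F_i = 10^(NF_i/10), G_i = 10^(G_i,dB/10)
  Stage 1: F_1 = 10^(0.523/10) = 1.128, G_1 = 10^(12.1/10) = 16.22
  Stage 2: F_2 = 10^(9.76/10) = 9.462, G_2 = 10^(−8.58/10) = 0.1387
Friis cascade:
  F = 1.128 + (9.462 − 1)/16.22 = 1.650
NF = 10 log₁₀(1.650) = 2.17 dB

2.17 dB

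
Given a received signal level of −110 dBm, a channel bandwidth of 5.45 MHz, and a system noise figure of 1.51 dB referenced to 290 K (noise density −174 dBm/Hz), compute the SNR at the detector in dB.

−4.9 dB

Noise floor: N = −174 + 10 log₁₀(B) + NF
10 log₁₀(5.45×10⁶) = 67.36 dB
N = −174 + 67.36 + 1.51 = −105.13 dBm
SNR = P_sig − N = −110 − (−105.13) = −4.87 dB → −4.9 dB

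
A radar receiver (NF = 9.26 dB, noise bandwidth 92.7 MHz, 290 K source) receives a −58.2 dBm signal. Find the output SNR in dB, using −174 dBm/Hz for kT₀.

Noise floor: N = −174 + 10 log₁₀(B) + NF
10 log₁₀(9.27×10⁷) = 79.67 dB
N = −174 + 79.67 + 9.26 = −85.07 dBm
SNR = P_sig − N = −58.2 − (−85.07) = 26.87 dB → 26.9 dB

26.9 dB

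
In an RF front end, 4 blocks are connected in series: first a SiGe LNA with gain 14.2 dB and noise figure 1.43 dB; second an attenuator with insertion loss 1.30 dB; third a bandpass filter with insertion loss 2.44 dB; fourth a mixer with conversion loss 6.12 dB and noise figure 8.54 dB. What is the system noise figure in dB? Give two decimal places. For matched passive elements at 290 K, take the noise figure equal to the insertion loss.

Convert to linear (a loss of L dB is a gain of −L dB): F_i = 10^(NF_i/10), G_i = 10^(G_i,dB/10)
  Stage 1: F_1 = 10^(1.43/10) = 1.390, G_1 = 10^(14.2/10) = 26.30
  Stage 2: F_2 = 10^(1.30/10) = 1.349, G_2 = 10^(−1.30/10) = 0.7413
  Stage 3: F_3 = 10^(2.44/10) = 1.754, G_3 = 10^(−2.44/10) = 0.5702
  Stage 4: F_4 = 10^(8.54/10) = 7.145, G_4 = 10^(−6.12/10) = 0.2443
Friis cascade:
  F = 1.390 + (1.349 − 1)/26.30 + (1.754 − 1)/19.50 + (7.145 − 1)/11.12 = 1.995
NF = 10 log₁₀(1.995) = 3.00 dB

3.00 dB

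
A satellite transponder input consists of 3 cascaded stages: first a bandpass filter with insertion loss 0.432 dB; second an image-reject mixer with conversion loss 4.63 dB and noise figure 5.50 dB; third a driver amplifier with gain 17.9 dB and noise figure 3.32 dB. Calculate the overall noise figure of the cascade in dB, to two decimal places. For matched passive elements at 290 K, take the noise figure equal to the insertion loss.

Convert to linear (a loss of L dB is a gain of −L dB): F_i = 10^(NF_i/10), G_i = 10^(G_i,dB/10)
  Stage 1: F_1 = 10^(0.432/10) = 1.105, G_1 = 10^(−0.432/10) = 0.9053
  Stage 2: F_2 = 10^(5.50/10) = 3.548, G_2 = 10^(−4.63/10) = 0.3443
  Stage 3: F_3 = 10^(3.32/10) = 2.148, G_3 = 10^(17.9/10) = 61.66
Friis cascade:
  F = 1.105 + (3.548 − 1)/0.9053 + (2.148 − 1)/0.3117 = 7.601
NF = 10 log₁₀(7.601) = 8.81 dB

8.81 dB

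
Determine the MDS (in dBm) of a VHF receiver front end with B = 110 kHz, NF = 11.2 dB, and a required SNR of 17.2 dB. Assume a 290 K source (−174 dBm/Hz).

−95.2 dBm

Sensitivity = −174 + 10 log₁₀(B) + NF + SNR_min
= −174 + 50.41 + 11.2 + 17.2
= −95.19 dBm → −95.2 dBm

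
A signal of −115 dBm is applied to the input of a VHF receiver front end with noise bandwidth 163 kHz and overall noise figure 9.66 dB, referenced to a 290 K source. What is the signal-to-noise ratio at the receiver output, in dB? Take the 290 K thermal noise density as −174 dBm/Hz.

−2.8 dB

Noise floor: N = −174 + 10 log₁₀(B) + NF
10 log₁₀(1.63×10⁵) = 52.12 dB
N = −174 + 52.12 + 9.66 = −112.22 dBm
SNR = P_sig − N = −115 − (−112.22) = −2.78 dB → −2.8 dB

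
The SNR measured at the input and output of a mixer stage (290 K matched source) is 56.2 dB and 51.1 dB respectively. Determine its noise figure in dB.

NF (dB) = SNR_in(dB) − SNR_out(dB) when the source is at T₀
NF = 56.2 − 51.1 = 5.1 dB

5.1 dB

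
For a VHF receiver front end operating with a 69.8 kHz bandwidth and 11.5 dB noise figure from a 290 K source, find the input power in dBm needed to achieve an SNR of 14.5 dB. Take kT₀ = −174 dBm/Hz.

−99.6 dBm

Sensitivity = −174 + 10 log₁₀(B) + NF + SNR_min
= −174 + 48.44 + 11.5 + 14.5
= −99.56 dBm → −99.6 dBm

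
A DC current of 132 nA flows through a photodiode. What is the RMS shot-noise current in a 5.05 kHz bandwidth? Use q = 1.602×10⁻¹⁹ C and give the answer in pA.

I_n = √(2qI·B)
2qI·B = 2 × 1.602×10⁻¹⁹ × 1.32×10⁻⁷ × 5.05×10³ = 2.14×10⁻²² A²
I_n = √(2.14×10⁻²²) = 1.46×10⁻¹¹ A = 14.6 pA

14.6 pA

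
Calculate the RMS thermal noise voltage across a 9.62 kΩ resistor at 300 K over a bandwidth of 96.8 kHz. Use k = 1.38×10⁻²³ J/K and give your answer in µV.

V_n = √(4kTRB)
4kTRB = 4 × 1.38×10⁻²³ × 300 × 9.62×10³ × 9.68×10⁴ = 1.54×10⁻¹¹ V²
V_n = √(1.54×10⁻¹¹) = 3.93×10⁻⁶ V = 3.93 µV

3.93 µV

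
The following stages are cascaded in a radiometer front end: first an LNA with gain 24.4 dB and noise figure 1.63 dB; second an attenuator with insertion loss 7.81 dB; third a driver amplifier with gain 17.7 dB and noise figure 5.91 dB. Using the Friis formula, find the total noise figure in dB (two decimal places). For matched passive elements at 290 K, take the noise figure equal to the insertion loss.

1.87 dB

Convert to linear (a loss of L dB is a gain of −L dB): F_i = 10^(NF_i/10), G_i = 10^(G_i,dB/10)
  Stage 1: F_1 = 10^(1.63/10) = 1.455, G_1 = 10^(24.4/10) = 275.4
  Stage 2: F_2 = 10^(7.81/10) = 6.039, G_2 = 10^(−7.81/10) = 0.1656
  Stage 3: F_3 = 10^(5.91/10) = 3.899, G_3 = 10^(17.7/10) = 58.88
Friis cascade:
  F = 1.455 + (6.039 − 1)/275.4 + (3.899 − 1)/45.60 = 1.537
NF = 10 log₁₀(1.537) = 1.87 dB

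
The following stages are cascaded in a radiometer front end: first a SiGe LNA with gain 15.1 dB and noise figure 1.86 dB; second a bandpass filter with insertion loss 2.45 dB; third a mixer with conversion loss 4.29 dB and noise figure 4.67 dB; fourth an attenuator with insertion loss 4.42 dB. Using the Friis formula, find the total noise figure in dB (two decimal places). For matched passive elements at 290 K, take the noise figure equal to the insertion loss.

Convert to linear (a loss of L dB is a gain of −L dB): F_i = 10^(NF_i/10), G_i = 10^(G_i,dB/10)
  Stage 1: F_1 = 10^(1.86/10) = 1.535, G_1 = 10^(15.1/10) = 32.36
  Stage 2: F_2 = 10^(2.45/10) = 1.758, G_2 = 10^(−2.45/10) = 0.5689
  Stage 3: F_3 = 10^(4.67/10) = 2.931, G_3 = 10^(−4.29/10) = 0.3724
  Stage 4: F_4 = 10^(4.42/10) = 2.767, G_4 = 10^(−4.42/10) = 0.3614
Friis cascade:
  F = 1.535 + (1.758 − 1)/32.36 + (2.931 − 1)/18.41 + (2.767 − 1)/6.855 = 1.921
NF = 10 log₁₀(1.921) = 2.83 dB

2.83 dB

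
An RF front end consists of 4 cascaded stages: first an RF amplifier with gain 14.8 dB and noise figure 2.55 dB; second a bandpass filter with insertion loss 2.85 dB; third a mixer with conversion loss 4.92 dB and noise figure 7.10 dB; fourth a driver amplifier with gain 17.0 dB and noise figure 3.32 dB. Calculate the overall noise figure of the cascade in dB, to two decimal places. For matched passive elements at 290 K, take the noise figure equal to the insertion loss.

3.66 dB

Convert to linear (a loss of L dB is a gain of −L dB): F_i = 10^(NF_i/10), G_i = 10^(G_i,dB/10)
  Stage 1: F_1 = 10^(2.55/10) = 1.799, G_1 = 10^(14.8/10) = 30.20
  Stage 2: F_2 = 10^(2.85/10) = 1.928, G_2 = 10^(−2.85/10) = 0.5188
  Stage 3: F_3 = 10^(7.10/10) = 5.129, G_3 = 10^(−4.92/10) = 0.3221
  Stage 4: F_4 = 10^(3.32/10) = 2.148, G_4 = 10^(17.0/10) = 50.12
Friis cascade:
  F = 1.799 + (1.928 − 1)/30.20 + (5.129 − 1)/15.67 + (2.148 − 1)/5.047 = 2.321
NF = 10 log₁₀(2.321) = 3.66 dB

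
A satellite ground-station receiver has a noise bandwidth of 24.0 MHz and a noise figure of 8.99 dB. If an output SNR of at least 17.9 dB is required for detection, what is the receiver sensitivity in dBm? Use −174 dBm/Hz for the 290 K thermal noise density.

Sensitivity = −174 + 10 log₁₀(B) + NF + SNR_min
= −174 + 73.8 + 8.99 + 17.9
= −73.31 dBm → −73.3 dBm

−73.3 dBm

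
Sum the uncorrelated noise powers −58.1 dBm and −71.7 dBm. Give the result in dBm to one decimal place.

Convert to linear, add, convert back:
P₁ = 1.55×10⁻⁹ W, P₂ = 6.76×10⁻¹¹ W
P_tot = 1.62×10⁻⁹ W → 10 log₁₀(P_tot / 10⁻³) = −57.9 dBm

−57.9 dBm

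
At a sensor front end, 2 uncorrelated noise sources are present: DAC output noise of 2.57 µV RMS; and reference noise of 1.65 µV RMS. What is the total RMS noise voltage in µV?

3.05 µV

Uncorrelated sources add in power (mean-square): V_tot = √(ΣV_i²)
V_tot = √[(2.57×10⁻⁶)² + (1.65×10⁻⁶)²] = 3.05×10⁻⁶ V = 3.05 µV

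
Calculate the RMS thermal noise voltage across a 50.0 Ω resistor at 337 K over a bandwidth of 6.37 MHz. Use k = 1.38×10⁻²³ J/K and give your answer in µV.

2.43 µV

V_n = √(4kTRB)
4kTRB = 4 × 1.38×10⁻²³ × 337 × 5.00×10¹ × 6.37×10⁶ = 5.92×10⁻¹² V²
V_n = √(5.92×10⁻¹²) = 2.43×10⁻⁶ V = 2.43 µV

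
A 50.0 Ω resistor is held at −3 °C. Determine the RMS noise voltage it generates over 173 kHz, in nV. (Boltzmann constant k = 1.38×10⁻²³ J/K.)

359 nV

T = −3 °C + 273.15 = 270.15 K
V_n = √(4kTRB)
4kTRB = 4 × 1.38×10⁻²³ × 270.15 × 5.00×10¹ × 1.73×10⁵ = 1.29×10⁻¹³ V²
V_n = √(1.29×10⁻¹³) = 3.59×10⁻⁷ V = 359 nV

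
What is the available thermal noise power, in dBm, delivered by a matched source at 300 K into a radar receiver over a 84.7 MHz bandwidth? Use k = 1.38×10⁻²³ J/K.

−94.6 dBm

P_n = kTB = 1.38×10⁻²³ × 300 × 8.47×10⁷ = 3.51×10⁻¹³ W
In dBm: 10 log₁₀(3.51×10⁻¹³ / 10⁻³) = −94.6 dBm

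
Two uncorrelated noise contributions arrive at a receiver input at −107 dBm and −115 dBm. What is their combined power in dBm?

−106.4 dBm

Convert to linear, add, convert back:
P₁ = 2.00×10⁻¹⁴ W, P₂ = 3.16×10⁻¹⁵ W
P_tot = 2.31×10⁻¹⁴ W → 10 log₁₀(P_tot / 10⁻³) = −106.4 dBm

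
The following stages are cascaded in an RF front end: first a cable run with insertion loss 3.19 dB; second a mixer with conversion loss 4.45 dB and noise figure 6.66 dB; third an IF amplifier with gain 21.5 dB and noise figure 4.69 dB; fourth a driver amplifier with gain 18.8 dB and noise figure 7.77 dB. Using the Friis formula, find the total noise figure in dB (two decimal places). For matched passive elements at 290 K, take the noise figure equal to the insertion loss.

13.25 dB

Convert to linear (a loss of L dB is a gain of −L dB): F_i = 10^(NF_i/10), G_i = 10^(G_i,dB/10)
  Stage 1: F_1 = 10^(3.19/10) = 2.084, G_1 = 10^(−3.19/10) = 0.4797
  Stage 2: F_2 = 10^(6.66/10) = 4.634, G_2 = 10^(−4.45/10) = 0.3589
  Stage 3: F_3 = 10^(4.69/10) = 2.944, G_3 = 10^(21.5/10) = 141.3
  Stage 4: F_4 = 10^(7.77/10) = 5.984, G_4 = 10^(18.8/10) = 75.86
Friis cascade:
  F = 2.084 + (4.634 − 1)/0.4797 + (2.944 − 1)/0.1722 + (5.984 − 1)/24.32 = 21.16
NF = 10 log₁₀(21.16) = 13.25 dB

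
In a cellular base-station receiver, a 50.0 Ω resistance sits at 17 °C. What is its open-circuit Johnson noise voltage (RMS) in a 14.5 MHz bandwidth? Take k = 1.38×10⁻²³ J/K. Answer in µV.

3.41 µV

T = 17 °C + 273.15 = 290.15 K
V_n = √(4kTRB)
4kTRB = 4 × 1.38×10⁻²³ × 290.15 × 5.00×10¹ × 1.45×10⁷ = 1.16×10⁻¹¹ V²
V_n = √(1.16×10⁻¹¹) = 3.41×10⁻⁶ V = 3.41 µV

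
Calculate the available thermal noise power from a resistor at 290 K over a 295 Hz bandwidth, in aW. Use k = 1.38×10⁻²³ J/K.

1.18 aW

P_n = kTB = 1.38×10⁻²³ × 290 × 2.95×10² = 1.18×10⁻¹⁸ W = 1.18 aW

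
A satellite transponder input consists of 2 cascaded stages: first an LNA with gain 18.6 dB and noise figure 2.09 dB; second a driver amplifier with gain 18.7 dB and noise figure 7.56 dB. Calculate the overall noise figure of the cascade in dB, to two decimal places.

2.26 dB

Convert to linear (a loss of L dB is a gain of −L dB): F_i = 10^(NF_i/10), G_i = 10^(G_i,dB/10)
  Stage 1: F_1 = 10^(2.09/10) = 1.618, G_1 = 10^(18.6/10) = 72.44
  Stage 2: F_2 = 10^(7.56/10) = 5.702, G_2 = 10^(18.7/10) = 74.13
Friis cascade:
  F = 1.618 + (5.702 − 1)/72.44 = 1.683
NF = 10 log₁₀(1.683) = 2.26 dB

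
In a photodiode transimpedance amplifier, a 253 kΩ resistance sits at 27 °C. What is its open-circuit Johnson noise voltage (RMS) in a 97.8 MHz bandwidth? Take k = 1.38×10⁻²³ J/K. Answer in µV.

T = 27 °C + 273.15 = 300.15 K
V_n = √(4kTRB)
4kTRB = 4 × 1.38×10⁻²³ × 300.15 × 2.53×10⁵ × 9.78×10⁷ = 4.10×10⁻⁷ V²
V_n = √(4.10×10⁻⁷) = 6.40×10⁻⁴ V = 640 µV

640 µV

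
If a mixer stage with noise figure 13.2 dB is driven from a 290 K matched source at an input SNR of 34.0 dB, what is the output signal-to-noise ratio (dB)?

By definition F = SNR_in/SNR_out, so in dB: SNR_out = SNR_in − NF
SNR_out = 34.0 − 13.2 = 20.8 dB

20.8 dB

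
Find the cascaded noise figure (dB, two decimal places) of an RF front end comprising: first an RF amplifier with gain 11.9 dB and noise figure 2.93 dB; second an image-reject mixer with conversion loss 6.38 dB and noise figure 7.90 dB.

Convert to linear (a loss of L dB is a gain of −L dB): F_i = 10^(NF_i/10), G_i = 10^(G_i,dB/10)
  Stage 1: F_1 = 10^(2.93/10) = 1.963, G_1 = 10^(11.9/10) = 15.49
  Stage 2: F_2 = 10^(7.90/10) = 6.166, G_2 = 10^(−6.38/10) = 0.2301
Friis cascade:
  F = 1.963 + (6.166 − 1)/15.49 = 2.297
NF = 10 log₁₀(2.297) = 3.61 dB

3.61 dB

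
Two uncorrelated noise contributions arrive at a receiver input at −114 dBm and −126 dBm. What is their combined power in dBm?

Convert to linear, add, convert back:
P₁ = 3.98×10⁻¹⁵ W, P₂ = 2.51×10⁻¹⁶ W
P_tot = 4.23×10⁻¹⁵ W → 10 log₁₀(P_tot / 10⁻³) = −113.7 dBm

−113.7 dBm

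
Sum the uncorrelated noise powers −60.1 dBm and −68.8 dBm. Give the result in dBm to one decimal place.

Convert to linear, add, convert back:
P₁ = 9.77×10⁻¹⁰ W, P₂ = 1.32×10⁻¹⁰ W
P_tot = 1.11×10⁻⁹ W → 10 log₁₀(P_tot / 10⁻³) = −59.6 dBm

−59.6 dBm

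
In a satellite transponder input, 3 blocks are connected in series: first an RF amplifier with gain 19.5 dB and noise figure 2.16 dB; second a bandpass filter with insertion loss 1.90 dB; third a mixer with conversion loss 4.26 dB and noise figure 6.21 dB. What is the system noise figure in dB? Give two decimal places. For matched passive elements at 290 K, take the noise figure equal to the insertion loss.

Convert to linear (a loss of L dB is a gain of −L dB): F_i = 10^(NF_i/10), G_i = 10^(G_i,dB/10)
  Stage 1: F_1 = 10^(2.16/10) = 1.644, G_1 = 10^(19.5/10) = 89.13
  Stage 2: F_2 = 10^(1.90/10) = 1.549, G_2 = 10^(−1.90/10) = 0.6457
  Stage 3: F_3 = 10^(6.21/10) = 4.178, G_3 = 10^(−4.26/10) = 0.3750
Friis cascade:
  F = 1.644 + (1.549 − 1)/89.13 + (4.178 − 1)/57.54 = 1.706
NF = 10 log₁₀(1.706) = 2.32 dB

2.32 dB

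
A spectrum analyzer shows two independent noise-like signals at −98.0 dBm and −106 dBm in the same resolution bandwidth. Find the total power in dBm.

Convert to linear, add, convert back:
P₁ = 1.58×10⁻¹³ W, P₂ = 2.51×10⁻¹⁴ W
P_tot = 1.84×10⁻¹³ W → 10 log₁₀(P_tot / 10⁻³) = −97.4 dBm

−97.4 dBm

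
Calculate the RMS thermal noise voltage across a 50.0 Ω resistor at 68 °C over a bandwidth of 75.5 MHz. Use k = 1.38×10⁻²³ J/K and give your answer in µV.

8.43 µV

T = 68 °C + 273.15 = 341.15 K
V_n = √(4kTRB)
4kTRB = 4 × 1.38×10⁻²³ × 341.15 × 5.00×10¹ × 7.55×10⁷ = 7.11×10⁻¹¹ V²
V_n = √(7.11×10⁻¹¹) = 8.43×10⁻⁶ V = 8.43 µV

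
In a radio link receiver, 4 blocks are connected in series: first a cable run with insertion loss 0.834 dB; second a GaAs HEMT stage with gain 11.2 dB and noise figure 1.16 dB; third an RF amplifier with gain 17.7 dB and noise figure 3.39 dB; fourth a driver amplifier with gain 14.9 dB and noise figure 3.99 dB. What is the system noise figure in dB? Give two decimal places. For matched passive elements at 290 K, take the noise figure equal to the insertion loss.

Convert to linear (a loss of L dB is a gain of −L dB): F_i = 10^(NF_i/10), G_i = 10^(G_i,dB/10)
  Stage 1: F_1 = 10^(0.834/10) = 1.212, G_1 = 10^(−0.834/10) = 0.8253
  Stage 2: F_2 = 10^(1.16/10) = 1.306, G_2 = 10^(11.2/10) = 13.18
  Stage 3: F_3 = 10^(3.39/10) = 2.183, G_3 = 10^(17.7/10) = 58.88
  Stage 4: F_4 = 10^(3.99/10) = 2.506, G_4 = 10^(14.9/10) = 30.90
Friis cascade:
  F = 1.212 + (1.306 − 1)/0.8253 + (2.183 − 1)/10.88 + (2.506 − 1)/640.6 = 1.694
NF = 10 log₁₀(1.694) = 2.29 dB

2.29 dB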